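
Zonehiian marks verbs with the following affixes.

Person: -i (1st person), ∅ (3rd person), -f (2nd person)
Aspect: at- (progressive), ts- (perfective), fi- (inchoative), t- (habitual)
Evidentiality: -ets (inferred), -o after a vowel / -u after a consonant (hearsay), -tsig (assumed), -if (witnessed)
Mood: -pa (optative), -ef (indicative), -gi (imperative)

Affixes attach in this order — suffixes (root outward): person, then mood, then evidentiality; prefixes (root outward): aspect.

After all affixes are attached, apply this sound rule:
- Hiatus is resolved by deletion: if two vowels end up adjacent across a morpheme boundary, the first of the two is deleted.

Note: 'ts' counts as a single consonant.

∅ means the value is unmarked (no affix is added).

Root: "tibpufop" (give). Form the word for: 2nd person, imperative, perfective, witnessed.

tstibpufopfgif

Attach aspect perfective ts- → tstibpufop.
Attach person 2nd person -f → tstibpufopf.
Attach mood imperative -gi → tstibpufopfgi.
Attach evidentiality witnessed -if → tstibpufopfgiif.
Apply vowel deletion: tstibpufopfgiif → tstibpufopfgif.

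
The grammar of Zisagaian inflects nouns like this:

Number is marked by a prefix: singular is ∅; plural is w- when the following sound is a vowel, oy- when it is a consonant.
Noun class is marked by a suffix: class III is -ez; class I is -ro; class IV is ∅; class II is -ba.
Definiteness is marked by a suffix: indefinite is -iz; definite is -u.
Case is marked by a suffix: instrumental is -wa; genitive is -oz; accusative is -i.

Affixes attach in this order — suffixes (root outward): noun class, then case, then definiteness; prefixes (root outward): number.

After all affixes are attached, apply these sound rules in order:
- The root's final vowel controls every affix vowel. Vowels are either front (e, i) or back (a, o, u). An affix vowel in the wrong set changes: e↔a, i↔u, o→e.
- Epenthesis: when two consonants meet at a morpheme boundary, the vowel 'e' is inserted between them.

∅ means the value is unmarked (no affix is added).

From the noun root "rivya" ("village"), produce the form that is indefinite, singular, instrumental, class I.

rivyarowauz

Attach noun class class I -ro → rivyaro.
number = singular: zero marking, form stays rivyaro.
Attach case instrumental -wa → rivyarowa.
Attach definiteness indefinite -iz → rivyarowaiz.
Apply vowel harmony: rivyarowaiz → rivyarowauz.
Epenthesis: no change.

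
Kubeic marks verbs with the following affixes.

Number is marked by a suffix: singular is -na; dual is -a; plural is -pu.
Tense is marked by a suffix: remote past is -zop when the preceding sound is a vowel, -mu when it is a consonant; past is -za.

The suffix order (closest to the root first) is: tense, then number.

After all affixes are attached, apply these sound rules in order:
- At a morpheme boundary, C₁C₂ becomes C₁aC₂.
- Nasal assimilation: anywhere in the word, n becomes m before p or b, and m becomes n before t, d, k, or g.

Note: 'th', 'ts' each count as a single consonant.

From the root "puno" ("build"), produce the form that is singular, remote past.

punozopana

Attach tense remote past -zop (after vowel 'o') → punozop.
Attach number singular -na → punozopna.
Apply epenthesis: punozopna → punozopana.
Nasal assimilation: no change.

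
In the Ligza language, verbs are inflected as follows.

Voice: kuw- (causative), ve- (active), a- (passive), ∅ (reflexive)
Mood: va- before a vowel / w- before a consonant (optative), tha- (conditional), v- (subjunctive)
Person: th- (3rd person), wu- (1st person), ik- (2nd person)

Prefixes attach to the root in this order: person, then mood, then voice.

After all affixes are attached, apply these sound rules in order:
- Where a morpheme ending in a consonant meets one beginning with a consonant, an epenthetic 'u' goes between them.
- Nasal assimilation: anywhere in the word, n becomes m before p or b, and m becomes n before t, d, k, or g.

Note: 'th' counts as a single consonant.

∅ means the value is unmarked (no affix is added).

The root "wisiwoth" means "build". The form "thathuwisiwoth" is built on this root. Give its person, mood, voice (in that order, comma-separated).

3rd person, conditional, reflexive

Segment: tha-th-wisiwoth.
person: th- → 3rd person.
mood: tha- → conditional.
voice: ∅ → reflexive.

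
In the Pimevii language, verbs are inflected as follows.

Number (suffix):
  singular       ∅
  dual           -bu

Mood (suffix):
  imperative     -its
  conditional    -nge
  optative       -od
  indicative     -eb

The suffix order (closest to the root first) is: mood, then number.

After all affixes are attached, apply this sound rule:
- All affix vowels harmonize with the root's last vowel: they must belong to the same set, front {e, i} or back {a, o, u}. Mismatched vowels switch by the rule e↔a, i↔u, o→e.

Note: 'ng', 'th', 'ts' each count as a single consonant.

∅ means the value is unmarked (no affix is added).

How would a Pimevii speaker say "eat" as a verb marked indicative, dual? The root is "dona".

donaabbu

Attach mood indicative -eb → donaeb.
Attach number dual -bu → donaebbu.
Apply vowel harmony: donaebbu → donaabbu.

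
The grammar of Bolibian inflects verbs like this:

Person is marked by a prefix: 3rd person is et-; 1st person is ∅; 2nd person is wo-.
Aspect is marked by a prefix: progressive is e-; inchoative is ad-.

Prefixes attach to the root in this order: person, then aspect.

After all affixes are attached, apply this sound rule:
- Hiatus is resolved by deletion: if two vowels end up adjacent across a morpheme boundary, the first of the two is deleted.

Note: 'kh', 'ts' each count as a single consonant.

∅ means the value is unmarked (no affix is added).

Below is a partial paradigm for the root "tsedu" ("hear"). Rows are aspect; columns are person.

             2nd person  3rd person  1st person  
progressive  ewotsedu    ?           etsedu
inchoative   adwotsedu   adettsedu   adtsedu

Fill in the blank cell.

ettsedu

Attach person 3rd person et- → ettsedu.
Attach aspect progressive e- → eettsedu.
Apply vowel deletion: eettsedu → ettsedu.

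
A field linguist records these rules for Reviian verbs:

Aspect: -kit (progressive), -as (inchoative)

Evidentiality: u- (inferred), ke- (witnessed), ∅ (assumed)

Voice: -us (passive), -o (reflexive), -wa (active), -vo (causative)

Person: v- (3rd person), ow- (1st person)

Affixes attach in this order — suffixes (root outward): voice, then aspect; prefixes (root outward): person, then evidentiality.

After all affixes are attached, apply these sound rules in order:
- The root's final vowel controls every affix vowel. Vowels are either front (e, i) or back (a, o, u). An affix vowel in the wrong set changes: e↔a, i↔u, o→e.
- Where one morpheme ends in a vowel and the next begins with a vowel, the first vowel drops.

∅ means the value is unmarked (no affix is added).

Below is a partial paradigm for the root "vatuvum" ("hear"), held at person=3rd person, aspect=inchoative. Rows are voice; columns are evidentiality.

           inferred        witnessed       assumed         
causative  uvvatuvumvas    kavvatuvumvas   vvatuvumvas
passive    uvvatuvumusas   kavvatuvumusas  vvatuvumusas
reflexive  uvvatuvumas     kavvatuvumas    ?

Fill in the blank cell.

Attach person 3rd person v- → vvatuvum.
Attach voice reflexive -o → vvatuvumo.
evidentiality = assumed: zero marking, form stays vvatuvumo.
Attach aspect inchoative -as → vvatuvumoas.
Vowel harmony: no change.
Apply vowel deletion: vvatuvumoas → vvatuvumas.

vvatuvumas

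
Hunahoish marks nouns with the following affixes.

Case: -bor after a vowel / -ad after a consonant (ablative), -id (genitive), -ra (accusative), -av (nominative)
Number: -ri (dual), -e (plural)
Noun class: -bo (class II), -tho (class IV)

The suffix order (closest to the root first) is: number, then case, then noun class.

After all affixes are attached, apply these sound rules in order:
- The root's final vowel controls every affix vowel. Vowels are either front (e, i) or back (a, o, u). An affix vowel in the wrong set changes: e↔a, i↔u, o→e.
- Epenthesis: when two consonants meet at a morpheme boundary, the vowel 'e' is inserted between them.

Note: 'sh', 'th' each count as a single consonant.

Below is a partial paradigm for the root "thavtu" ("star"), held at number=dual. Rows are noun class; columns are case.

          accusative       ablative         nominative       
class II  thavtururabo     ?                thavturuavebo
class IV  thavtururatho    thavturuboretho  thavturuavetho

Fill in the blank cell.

Attach number dual -ri → thavturi.
Attach case ablative -bor (after vowel 'i') → thavturibor.
Attach noun class class II -bo → thavturiborbo.
Apply vowel harmony: thavturiborbo → thavturuborbo.
Apply epenthesis: thavturuborbo → thavturuborebo.

thavturuborebo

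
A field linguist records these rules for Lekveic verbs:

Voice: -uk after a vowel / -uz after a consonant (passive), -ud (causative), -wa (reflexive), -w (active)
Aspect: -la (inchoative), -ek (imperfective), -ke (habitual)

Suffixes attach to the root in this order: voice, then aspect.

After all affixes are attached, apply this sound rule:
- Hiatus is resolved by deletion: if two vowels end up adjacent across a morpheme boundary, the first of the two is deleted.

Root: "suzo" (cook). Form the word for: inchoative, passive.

Attach voice passive -uk (after vowel 'o') → suzouk.
Attach aspect inchoative -la → suzoukla.
Apply vowel deletion: suzoukla → suzukla.

suzukla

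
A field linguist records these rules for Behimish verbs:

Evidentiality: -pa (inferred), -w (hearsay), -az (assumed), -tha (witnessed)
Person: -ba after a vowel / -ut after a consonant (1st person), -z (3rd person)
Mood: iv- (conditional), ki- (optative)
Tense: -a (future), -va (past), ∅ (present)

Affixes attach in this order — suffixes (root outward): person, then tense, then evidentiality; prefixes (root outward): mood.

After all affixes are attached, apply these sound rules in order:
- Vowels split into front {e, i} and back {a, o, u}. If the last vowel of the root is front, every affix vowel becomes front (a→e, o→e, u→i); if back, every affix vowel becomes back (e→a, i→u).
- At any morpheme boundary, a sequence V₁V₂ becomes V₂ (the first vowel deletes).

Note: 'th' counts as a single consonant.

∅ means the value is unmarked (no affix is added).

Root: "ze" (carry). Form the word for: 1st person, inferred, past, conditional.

ivzebevepe

Attach mood conditional iv- → ivze.
Attach person 1st person -ba (after vowel 'e') → ivzeba.
Attach tense past -va → ivzebava.
Attach evidentiality inferred -pa → ivzebavapa.
Apply vowel harmony: ivzebavapa → ivzebevepe.
Vowel deletion: no change.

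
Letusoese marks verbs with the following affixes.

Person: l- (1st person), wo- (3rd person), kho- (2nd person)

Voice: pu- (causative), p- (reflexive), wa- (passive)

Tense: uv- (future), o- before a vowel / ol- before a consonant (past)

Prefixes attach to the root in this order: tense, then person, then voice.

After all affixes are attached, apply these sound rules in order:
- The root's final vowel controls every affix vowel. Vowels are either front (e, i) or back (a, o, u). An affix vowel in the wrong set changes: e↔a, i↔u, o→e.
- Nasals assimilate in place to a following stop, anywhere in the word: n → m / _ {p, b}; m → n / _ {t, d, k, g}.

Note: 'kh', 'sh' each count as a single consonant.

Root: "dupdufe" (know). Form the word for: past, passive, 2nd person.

wekheeldupdufe

Attach tense past ol- (before consonant 'd') → oldupdufe.
Attach person 2nd person kho- → khooldupdufe.
Attach voice passive wa- → wakhooldupdufe.
Apply vowel harmony: wakhooldupdufe → wekheeldupdufe.
Nasal assimilation: no change.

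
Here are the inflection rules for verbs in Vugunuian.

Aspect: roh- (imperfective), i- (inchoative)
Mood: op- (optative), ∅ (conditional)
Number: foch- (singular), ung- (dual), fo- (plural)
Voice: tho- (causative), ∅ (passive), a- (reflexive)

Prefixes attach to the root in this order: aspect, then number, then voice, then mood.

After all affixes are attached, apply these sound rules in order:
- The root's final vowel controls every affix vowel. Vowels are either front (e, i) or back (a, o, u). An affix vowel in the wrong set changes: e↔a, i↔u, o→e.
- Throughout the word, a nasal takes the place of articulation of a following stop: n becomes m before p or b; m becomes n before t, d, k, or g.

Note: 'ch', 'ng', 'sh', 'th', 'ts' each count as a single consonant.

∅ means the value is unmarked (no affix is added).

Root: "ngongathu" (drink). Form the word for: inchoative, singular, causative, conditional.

Attach aspect inchoative i- → ingongathu.
Attach number singular foch- → fochingongathu.
Attach voice causative tho- → thofochingongathu.
mood = conditional: zero marking, form stays thofochingongathu.
Apply vowel harmony: thofochingongathu → thofochungongathu.
Nasal assimilation: no change.

thofochungongathu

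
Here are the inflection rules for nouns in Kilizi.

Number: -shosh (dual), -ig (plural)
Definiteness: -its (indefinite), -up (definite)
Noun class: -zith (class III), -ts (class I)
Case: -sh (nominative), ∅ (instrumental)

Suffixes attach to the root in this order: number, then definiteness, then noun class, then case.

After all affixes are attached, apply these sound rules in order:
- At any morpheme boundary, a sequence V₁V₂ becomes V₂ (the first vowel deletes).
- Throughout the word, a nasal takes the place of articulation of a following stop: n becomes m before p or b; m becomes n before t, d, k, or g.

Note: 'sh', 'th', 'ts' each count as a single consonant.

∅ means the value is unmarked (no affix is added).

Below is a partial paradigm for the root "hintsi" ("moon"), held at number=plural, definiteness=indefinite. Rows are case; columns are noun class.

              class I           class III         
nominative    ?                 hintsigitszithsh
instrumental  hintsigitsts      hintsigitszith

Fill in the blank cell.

Attach number plural -ig → hintsiig.
Attach definiteness indefinite -its → hintsiigits.
Attach noun class class I -ts → hintsiigitsts.
Attach case nominative -sh → hintsiigitstssh.
Apply vowel deletion: hintsiigitstssh → hintsigitstssh.
Nasal assimilation: no change.

hintsigitstssh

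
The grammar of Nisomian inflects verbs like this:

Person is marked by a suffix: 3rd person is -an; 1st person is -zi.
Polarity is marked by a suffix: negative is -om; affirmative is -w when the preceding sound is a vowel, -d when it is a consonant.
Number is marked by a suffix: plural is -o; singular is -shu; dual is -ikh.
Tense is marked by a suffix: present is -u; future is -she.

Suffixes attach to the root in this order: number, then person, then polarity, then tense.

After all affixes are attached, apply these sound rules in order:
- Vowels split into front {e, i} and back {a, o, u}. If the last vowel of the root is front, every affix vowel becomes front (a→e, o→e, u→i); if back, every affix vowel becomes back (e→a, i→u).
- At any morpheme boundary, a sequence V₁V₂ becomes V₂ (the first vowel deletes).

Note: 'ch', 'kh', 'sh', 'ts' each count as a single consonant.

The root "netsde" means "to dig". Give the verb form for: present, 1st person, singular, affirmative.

Attach number singular -shu → netsdeshu.
Attach person 1st person -zi → netsdeshuzi.
Attach polarity affirmative -w (after vowel 'i') → netsdeshuziw.
Attach tense present -u → netsdeshuziwu.
Apply vowel harmony: netsdeshuziwu → netsdeshiziwi.
Vowel deletion: no change.

netsdeshiziwi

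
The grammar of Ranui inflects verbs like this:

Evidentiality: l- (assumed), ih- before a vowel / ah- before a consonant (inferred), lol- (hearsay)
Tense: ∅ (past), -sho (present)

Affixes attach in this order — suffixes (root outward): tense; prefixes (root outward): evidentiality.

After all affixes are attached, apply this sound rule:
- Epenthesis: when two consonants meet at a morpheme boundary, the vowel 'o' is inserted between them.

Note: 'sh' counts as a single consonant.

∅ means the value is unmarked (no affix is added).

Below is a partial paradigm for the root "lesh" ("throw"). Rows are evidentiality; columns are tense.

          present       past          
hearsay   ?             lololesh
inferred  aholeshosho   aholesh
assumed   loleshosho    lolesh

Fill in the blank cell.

Attach evidentiality hearsay lol- → lollesh.
Attach tense present -sho → lolleshsho.
Apply epenthesis: lolleshsho → lololeshosho.

lololeshosho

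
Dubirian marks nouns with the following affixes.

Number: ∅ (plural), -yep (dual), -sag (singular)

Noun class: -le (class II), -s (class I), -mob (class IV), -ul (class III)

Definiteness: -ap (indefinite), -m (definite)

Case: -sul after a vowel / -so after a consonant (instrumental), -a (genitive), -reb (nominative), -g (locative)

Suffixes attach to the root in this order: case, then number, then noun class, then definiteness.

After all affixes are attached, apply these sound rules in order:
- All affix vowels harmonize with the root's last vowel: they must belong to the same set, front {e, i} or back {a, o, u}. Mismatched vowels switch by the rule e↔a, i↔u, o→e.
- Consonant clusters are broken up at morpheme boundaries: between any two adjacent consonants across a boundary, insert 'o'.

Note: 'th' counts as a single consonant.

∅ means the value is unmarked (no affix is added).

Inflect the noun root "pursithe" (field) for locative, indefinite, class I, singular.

pursithegosegosep

Attach case locative -g → pursitheg.
Attach number singular -sag → pursithegsag.
Attach noun class class I -s → pursithegsags.
Attach definiteness indefinite -ap → pursithegsagsap.
Apply vowel harmony: pursithegsagsap → pursithegsegsep.
Apply epenthesis: pursithegsegsep → pursithegosegosep.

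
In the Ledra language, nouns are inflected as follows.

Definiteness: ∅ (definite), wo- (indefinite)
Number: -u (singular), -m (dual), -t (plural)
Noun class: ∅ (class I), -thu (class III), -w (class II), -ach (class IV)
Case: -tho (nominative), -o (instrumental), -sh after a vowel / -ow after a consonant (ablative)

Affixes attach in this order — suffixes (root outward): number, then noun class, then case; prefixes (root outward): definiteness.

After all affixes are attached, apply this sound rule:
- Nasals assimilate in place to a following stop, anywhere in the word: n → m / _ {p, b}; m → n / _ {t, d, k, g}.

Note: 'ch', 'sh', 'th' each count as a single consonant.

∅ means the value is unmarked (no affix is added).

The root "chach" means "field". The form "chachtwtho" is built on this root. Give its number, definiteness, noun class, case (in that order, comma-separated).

plural, definite, class II, nominative

Segment: chach-t-w-tho.
number: -t → plural.
definiteness: ∅ → definite.
noun class: -w → class II.
case: -tho → nominative.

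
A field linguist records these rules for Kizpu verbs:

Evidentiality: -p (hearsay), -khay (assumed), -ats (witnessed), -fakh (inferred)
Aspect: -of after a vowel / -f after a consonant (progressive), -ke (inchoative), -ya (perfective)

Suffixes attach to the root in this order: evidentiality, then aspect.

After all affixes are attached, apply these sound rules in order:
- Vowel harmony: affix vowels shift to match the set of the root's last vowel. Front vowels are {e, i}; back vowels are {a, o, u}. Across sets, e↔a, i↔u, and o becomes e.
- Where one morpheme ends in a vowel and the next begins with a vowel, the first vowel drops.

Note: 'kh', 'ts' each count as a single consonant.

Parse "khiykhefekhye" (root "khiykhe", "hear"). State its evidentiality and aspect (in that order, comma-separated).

Segment: khiykhe-fakh-ya.
evidentiality: -fakh → inferred.
aspect: -ya → perfective.

inferred, perfective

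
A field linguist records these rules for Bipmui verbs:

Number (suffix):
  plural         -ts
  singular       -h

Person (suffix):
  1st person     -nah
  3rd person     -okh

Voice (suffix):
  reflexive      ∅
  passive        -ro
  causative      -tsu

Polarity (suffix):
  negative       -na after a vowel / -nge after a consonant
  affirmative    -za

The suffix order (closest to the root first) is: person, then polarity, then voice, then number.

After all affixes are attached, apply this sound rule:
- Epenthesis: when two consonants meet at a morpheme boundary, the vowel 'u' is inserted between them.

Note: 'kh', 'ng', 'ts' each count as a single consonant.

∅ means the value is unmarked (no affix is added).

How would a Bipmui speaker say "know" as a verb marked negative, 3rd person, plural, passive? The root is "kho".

Attach person 3rd person -okh → khookh.
Attach polarity negative -nge (after consonant 'kh') → khookhnge.
Attach voice passive -ro → khookhngero.
Attach number plural -ts → khookhngerots.
Apply epenthesis: khookhngerots → khookhungerots.

khookhungerots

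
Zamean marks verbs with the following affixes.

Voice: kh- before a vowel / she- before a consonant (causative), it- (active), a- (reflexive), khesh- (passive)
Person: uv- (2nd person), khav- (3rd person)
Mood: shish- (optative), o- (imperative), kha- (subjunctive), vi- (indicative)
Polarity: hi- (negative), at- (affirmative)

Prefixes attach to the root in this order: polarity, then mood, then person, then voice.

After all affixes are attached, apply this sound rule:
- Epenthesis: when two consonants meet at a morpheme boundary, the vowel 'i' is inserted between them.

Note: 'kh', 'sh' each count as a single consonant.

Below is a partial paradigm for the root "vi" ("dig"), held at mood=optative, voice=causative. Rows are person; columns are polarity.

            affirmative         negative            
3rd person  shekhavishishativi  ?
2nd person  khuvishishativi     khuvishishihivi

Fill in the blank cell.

shekhavishishihivi

Attach polarity negative hi- → hivi.
Attach mood optative shish- → shishhivi.
Attach person 3rd person khav- → khavshishhivi.
Attach voice causative she- (before consonant 'kh') → shekhavshishhivi.
Apply epenthesis: shekhavshishhivi → shekhavishishihivi.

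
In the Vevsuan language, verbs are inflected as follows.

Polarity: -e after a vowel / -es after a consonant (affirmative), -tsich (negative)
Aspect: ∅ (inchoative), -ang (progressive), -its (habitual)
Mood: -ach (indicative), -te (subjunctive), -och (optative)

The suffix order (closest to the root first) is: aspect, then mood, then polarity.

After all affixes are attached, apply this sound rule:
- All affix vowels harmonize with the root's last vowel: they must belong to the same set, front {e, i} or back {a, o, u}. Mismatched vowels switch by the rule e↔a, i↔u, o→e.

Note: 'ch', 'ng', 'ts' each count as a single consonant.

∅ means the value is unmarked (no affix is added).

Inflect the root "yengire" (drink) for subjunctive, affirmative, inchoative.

aspect = inchoative: zero marking, form stays yengire.
Attach mood subjunctive -te → yengirete.
Attach polarity affirmative -e (after vowel 'e') → yengiretee.
Vowel harmony: no change.

yengiretee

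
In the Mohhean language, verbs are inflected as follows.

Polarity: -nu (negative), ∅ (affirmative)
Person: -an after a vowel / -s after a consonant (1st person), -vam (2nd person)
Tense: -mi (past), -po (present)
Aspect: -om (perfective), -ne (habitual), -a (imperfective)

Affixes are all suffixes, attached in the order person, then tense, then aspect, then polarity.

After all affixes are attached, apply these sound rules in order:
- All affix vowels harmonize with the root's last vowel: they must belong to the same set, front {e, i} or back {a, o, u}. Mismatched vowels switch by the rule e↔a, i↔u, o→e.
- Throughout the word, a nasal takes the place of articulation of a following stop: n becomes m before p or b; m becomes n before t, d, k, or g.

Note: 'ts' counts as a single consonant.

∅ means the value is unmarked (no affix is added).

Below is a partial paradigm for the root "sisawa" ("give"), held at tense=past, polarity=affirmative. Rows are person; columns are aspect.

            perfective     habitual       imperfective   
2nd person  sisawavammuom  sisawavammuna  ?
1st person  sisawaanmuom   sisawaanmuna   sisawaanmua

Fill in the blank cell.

sisawavammua

Attach person 2nd person -vam → sisawavam.
Attach tense past -mi → sisawavammi.
Attach aspect imperfective -a → sisawavammia.
polarity = affirmative: zero marking, form stays sisawavammia.
Apply vowel harmony: sisawavammia → sisawavammua.
Nasal assimilation: no change.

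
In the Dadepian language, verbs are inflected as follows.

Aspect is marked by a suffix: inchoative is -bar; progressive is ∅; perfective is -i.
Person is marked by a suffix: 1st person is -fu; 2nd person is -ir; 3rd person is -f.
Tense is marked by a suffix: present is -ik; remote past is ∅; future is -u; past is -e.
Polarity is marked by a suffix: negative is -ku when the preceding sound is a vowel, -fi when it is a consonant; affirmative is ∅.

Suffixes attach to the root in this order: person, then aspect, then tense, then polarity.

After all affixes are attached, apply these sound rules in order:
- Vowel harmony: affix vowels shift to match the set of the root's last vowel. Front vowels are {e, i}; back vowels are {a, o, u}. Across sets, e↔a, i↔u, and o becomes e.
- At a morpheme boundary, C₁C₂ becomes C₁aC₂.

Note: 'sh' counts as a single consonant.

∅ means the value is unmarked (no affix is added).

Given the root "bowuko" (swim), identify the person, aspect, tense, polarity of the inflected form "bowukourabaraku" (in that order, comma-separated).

2nd person, inchoative, past, negative

Segment: bowuko-ir-bar-e-ku.
person: -ir → 2nd person.
aspect: -bar → inchoative.
tense: -e → past.
polarity: -ku/fi → negative.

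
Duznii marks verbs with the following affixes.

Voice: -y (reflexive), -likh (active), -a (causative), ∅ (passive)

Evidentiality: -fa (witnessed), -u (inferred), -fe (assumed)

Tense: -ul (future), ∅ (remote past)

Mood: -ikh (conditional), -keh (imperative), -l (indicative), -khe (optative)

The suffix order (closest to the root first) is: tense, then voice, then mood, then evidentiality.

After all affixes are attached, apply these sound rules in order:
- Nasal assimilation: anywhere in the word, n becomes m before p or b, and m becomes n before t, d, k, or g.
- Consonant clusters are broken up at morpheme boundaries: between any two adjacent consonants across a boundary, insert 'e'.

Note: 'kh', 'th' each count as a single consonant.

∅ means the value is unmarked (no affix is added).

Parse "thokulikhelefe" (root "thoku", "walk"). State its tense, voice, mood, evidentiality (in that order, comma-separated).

Segment: thoku-likh-l-fe.
tense: ∅ → remote past.
voice: -likh → active.
mood: -l → indicative.
evidentiality: -fe → assumed.

remote past, active, indicative, assumed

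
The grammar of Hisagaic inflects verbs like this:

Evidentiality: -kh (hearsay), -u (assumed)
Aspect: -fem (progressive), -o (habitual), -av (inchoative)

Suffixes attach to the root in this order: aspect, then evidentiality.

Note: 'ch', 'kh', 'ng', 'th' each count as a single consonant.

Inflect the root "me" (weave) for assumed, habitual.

meou

Attach aspect habitual -o → meo.
Attach evidentiality assumed -u → meou.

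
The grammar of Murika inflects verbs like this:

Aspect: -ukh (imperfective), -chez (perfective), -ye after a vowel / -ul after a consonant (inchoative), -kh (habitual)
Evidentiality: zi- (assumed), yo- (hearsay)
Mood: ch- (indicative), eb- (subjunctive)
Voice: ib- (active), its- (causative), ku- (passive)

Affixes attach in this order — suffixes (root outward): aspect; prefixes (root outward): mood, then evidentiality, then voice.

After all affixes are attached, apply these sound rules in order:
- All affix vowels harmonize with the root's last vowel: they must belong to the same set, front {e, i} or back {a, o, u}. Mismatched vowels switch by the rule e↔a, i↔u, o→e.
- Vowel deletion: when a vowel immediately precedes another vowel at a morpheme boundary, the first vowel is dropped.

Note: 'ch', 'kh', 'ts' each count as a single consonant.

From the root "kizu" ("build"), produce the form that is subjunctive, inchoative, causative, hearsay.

utsyabkizuya

Attach mood subjunctive eb- → ebkizu.
Attach evidentiality hearsay yo- → yoebkizu.
Attach aspect inchoative -ye (after vowel 'u') → yoebkizuye.
Attach voice causative its- → itsyoebkizuye.
Apply vowel harmony: itsyoebkizuye → utsyoabkizuya.
Apply vowel deletion: utsyoabkizuya → utsyabkizuya.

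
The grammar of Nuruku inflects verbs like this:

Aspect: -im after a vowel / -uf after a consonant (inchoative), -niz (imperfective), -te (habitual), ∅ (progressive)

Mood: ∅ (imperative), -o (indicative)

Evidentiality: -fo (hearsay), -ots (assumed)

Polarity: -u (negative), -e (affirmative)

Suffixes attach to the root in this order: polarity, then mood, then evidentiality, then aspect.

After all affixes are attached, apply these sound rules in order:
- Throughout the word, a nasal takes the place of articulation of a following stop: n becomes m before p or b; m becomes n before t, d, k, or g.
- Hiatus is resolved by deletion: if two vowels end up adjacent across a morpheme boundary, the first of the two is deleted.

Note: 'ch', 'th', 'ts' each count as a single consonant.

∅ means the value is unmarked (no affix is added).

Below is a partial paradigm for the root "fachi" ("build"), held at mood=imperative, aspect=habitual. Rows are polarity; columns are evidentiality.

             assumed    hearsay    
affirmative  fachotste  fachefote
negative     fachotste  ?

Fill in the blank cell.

fachufote

Attach polarity negative -u → fachiu.
mood = imperative: zero marking, form stays fachiu.
Attach evidentiality hearsay -fo → fachiufo.
Attach aspect habitual -te → fachiufote.
Nasal assimilation: no change.
Apply vowel deletion: fachiufote → fachufote.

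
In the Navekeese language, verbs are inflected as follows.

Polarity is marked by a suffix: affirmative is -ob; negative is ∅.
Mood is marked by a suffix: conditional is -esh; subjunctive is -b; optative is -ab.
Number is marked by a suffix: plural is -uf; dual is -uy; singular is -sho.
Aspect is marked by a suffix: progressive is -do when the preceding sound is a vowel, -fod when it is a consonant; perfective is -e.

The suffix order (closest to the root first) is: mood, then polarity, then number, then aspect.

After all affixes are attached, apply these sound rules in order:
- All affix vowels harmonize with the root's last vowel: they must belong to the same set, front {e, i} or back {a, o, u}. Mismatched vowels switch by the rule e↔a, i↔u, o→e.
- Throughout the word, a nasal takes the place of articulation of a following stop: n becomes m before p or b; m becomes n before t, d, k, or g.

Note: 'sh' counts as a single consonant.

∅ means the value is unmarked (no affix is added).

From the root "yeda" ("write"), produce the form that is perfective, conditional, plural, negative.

Attach mood conditional -esh → yedaesh.
polarity = negative: zero marking, form stays yedaesh.
Attach number plural -uf → yedaeshuf.
Attach aspect perfective -e → yedaeshufe.
Apply vowel harmony: yedaeshufe → yedaashufa.
Nasal assimilation: no change.

yedaashufa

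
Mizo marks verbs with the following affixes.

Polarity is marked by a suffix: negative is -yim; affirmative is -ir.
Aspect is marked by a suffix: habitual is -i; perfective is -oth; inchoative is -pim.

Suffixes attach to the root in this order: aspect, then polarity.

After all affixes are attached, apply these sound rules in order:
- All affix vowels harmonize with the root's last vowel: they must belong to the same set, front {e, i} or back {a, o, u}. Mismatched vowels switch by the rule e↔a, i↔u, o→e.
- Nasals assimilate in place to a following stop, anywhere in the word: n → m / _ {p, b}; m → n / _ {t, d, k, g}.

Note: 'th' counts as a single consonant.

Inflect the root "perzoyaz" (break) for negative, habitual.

Attach aspect habitual -i → perzoyazi.
Attach polarity negative -yim → perzoyaziyim.
Apply vowel harmony: perzoyaziyim → perzoyazuyum.
Nasal assimilation: no change.

perzoyazuyum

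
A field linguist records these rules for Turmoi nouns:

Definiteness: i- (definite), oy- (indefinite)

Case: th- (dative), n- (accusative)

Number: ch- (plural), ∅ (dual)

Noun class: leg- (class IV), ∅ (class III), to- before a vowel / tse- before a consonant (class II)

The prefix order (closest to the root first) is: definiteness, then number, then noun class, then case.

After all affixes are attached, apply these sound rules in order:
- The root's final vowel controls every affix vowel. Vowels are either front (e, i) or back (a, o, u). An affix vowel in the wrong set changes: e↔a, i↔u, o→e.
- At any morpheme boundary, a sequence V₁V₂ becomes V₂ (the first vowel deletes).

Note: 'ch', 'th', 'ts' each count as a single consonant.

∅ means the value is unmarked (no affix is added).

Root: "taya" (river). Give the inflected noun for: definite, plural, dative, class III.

Attach definiteness definite i- → itaya.
Attach number plural ch- → chitaya.
noun class = class III: zero marking, form stays chitaya.
Attach case dative th- → thchitaya.
Apply vowel harmony: thchitaya → thchutaya.
Vowel deletion: no change.

thchutaya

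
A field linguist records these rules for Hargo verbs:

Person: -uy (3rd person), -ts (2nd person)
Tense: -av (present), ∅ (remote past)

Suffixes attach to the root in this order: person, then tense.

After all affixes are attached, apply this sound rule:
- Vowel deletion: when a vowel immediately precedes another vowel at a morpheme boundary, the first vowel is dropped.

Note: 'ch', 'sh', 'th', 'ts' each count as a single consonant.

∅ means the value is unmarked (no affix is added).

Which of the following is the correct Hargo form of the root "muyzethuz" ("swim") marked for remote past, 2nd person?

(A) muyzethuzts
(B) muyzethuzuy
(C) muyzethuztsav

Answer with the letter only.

A

Attach person 2nd person -ts → muyzethuzts.
tense = remote past: zero marking, form stays muyzethuzts.
Vowel deletion: no change.
So the correct form is muyzethuzts, option (A).
(B) muyzethuzuy is wrong: it uses 3rd person instead of 2nd person for person.
(C) muyzethuztsav is wrong: it uses present instead of remote past for tense.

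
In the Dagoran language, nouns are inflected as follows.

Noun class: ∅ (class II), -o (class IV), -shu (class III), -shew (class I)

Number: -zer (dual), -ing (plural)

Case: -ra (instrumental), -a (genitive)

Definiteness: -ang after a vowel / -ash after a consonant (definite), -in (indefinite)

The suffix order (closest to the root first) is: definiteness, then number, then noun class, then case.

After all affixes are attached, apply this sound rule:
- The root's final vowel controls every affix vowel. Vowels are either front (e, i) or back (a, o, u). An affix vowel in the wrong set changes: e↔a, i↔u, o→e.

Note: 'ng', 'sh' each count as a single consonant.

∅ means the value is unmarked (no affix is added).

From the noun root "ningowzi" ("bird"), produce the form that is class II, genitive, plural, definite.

Attach definiteness definite -ang (after vowel 'i') → ningowziang.
Attach number plural -ing → ningowzianging.
noun class = class II: zero marking, form stays ningowzianging.
Attach case genitive -a → ningowzianginga.
Apply vowel harmony: ningowzianginga → ningowzienginge.

ningowzienginge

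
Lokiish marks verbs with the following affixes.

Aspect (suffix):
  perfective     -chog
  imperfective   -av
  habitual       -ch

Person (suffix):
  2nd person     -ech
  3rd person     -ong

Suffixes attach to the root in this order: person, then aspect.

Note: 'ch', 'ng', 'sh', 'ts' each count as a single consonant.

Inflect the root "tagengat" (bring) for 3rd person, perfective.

tagengatongchog

Attach person 3rd person -ong → tagengatong.
Attach aspect perfective -chog → tagengatongchog.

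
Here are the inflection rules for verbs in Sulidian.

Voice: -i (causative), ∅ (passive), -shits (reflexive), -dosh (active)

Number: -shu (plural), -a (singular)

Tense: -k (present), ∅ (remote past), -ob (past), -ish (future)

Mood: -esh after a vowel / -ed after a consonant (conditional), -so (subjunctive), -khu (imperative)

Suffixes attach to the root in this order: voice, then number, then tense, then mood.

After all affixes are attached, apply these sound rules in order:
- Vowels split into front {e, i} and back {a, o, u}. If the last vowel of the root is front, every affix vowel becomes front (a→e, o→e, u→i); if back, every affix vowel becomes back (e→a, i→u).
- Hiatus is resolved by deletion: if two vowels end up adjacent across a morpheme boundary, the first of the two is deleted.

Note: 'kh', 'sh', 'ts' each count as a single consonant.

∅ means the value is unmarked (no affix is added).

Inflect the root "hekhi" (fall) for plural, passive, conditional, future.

voice = passive: zero marking, form stays hekhi.
Attach number plural -shu → hekhishu.
Attach tense future -ish → hekhishuish.
Attach mood conditional -ed (after consonant 'sh') → hekhishuished.
Apply vowel harmony: hekhishuished → hekhishiished.
Apply vowel deletion: hekhishiished → hekhishished.

hekhishished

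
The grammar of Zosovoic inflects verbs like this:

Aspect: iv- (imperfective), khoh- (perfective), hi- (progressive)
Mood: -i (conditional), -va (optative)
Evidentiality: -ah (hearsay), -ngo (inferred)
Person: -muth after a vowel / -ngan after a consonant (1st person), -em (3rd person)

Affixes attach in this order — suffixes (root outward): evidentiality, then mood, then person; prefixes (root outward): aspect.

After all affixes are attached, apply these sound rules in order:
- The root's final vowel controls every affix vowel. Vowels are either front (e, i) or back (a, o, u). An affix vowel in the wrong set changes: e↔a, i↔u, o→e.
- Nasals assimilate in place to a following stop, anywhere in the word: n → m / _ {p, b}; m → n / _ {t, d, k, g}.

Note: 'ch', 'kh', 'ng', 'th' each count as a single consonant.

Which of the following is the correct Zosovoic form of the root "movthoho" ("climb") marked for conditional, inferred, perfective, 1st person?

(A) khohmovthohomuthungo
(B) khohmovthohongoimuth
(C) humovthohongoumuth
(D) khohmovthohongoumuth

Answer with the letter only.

Attach evidentiality inferred -ngo → movthohongo.
Attach mood conditional -i → movthohongoi.
Attach person 1st person -muth (after vowel 'i') → movthohongoimuth.
Attach aspect perfective khoh- → khohmovthohongoimuth.
Apply vowel harmony: khohmovthohongoimuth → khohmovthohongoumuth.
Nasal assimilation: no change.
So the correct form is khohmovthohongoumuth, option (D).
(B) khohmovthohongoimuth is wrong: it fails to apply the sound rule(s).
(C) humovthohongoumuth is wrong: it uses progressive instead of perfective for aspect.
(A) khohmovthohomuthungo is wrong: it has the affixes in the wrong order.

D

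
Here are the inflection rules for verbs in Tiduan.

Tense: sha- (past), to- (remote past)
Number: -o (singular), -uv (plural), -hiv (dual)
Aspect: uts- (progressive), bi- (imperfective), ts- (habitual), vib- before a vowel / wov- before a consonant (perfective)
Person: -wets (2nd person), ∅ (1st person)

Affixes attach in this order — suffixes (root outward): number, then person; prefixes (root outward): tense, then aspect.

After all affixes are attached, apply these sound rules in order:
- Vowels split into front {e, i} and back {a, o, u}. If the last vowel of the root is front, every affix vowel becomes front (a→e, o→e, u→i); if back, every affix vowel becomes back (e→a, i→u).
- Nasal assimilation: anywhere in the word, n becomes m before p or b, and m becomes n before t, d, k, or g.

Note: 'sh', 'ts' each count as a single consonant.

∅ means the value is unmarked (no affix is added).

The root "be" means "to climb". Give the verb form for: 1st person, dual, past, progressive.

itsshebehiv

Attach number dual -hiv → behiv.
Attach tense past sha- → shabehiv.
person = 1st person: zero marking, form stays shabehiv.
Attach aspect progressive uts- → utsshabehiv.
Apply vowel harmony: utsshabehiv → itsshebehiv.
Nasal assimilation: no change.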